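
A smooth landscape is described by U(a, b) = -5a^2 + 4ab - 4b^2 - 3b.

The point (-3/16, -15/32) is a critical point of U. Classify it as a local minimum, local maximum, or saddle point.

The Hessian of U is constant: H = [[-10, 4], [4, -8]].
det(H) = (-10)·(-8) − 4² = 64.
det(H) > 0 and tr(H) = -18 < 0, so H is negative definite and the point is a local maximum.

local maximum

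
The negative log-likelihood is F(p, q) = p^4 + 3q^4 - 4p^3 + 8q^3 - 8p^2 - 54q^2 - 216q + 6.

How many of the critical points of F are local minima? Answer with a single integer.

4

F separates as a function of p plus a function of q, so ∇F=0 decouples.
∂F/∂p = 4p(p - 4)(p + 1) = 0 at p ∈ {-1, 0, 4}; ∂F/∂q = 12(q - 3)(q + 2)(q + 3) = 0 at q ∈ {-3, -2, 3}.
The Hessian is diagonal: diag(F_pp, F_qq). Second derivatives: F_pp(-1)=20, F_pp(0)=-16, F_pp(4)=80; F_qq(-3)=72, F_qq(-2)=-60, F_qq(3)=360.
Local minima occur where both diagonal entries positive: (-1, -3), (-1, 3), (4, -3), (4, 3). Count: 4.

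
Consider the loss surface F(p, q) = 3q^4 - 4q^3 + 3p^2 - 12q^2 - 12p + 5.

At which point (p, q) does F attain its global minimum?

F(p,q) separates as A(p) + B(q) + 5, so its minimum is min A + min B + 5.
A'(p) = 6p - 12 vanishes at p ∈ {2}; B'(q) = 12q(q - 2)(q + 1) vanishes at q ∈ {-1, 0, 2}.
Local minima of A (where A''>0): A(2)=-12. Local minima of B: B(-1)=-5, B(2)=-32.
So the global minimum of F is A(2) + B(2) + 5 = -12 − 32 + 5 = -39, attained at (2, 2).

(2, 2)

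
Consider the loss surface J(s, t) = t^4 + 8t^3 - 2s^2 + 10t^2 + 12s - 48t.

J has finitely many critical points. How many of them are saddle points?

J separates as a function of s plus a function of t, so ∇J=0 decouples.
∂J/∂s = -4(s - 3) = 0 at s ∈ {3}; ∂J/∂t = 4(t - 1)(t + 3)(t + 4) = 0 at t ∈ {-4, -3, 1}.
The Hessian is diagonal: diag(J_ss, J_tt). Second derivatives: J_ss(3)=-4; J_tt(-4)=20, J_tt(-3)=-16, J_tt(1)=80.
Saddle points occur where the two diagonal entries have opposite signs: (3, -4), (3, 1). Count: 2.

2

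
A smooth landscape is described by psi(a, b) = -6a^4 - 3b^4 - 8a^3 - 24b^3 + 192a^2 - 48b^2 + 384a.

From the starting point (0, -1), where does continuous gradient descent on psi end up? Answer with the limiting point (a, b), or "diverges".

(-1, -2)

psi is separable, so gradient descent decouples: a follows -∂psi/∂a, b follows -∂psi/∂b.
∂psi/∂a = -24(a - 4)(a + 1)(a + 4); at a=0 this is 384, so a decreases.
∂psi/∂b = -12b(b + 2)(b + 4); at b=-1 this is 36, so b decreases.
a converges to its nearest critical value -1 (a local min of the a-part); b converges to -2. The iterate converges to (-1, -2).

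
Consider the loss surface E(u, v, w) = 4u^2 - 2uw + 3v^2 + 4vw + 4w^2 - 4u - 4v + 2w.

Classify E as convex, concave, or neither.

E is quadratic, so its Hessian is the constant matrix H = [[8, 0, -2], [0, 6, 4], [-2, 4, 8]].
Leading principal minors: 8, 48, 232.
All positive ⇒ H ≻ 0 ⇒ convex.

convex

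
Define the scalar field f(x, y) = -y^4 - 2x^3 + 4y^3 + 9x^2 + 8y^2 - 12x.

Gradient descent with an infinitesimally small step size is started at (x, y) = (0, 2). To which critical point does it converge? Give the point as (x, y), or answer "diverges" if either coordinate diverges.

(1, 0)

f is separable, so gradient descent decouples: x follows -∂f/∂x, y follows -∂f/∂y.
∂f/∂x = -6(x - 2)(x - 1); at x=0 this is -12, so x increases.
∂f/∂y = -4y(y - 4)(y + 1); at y=2 this is 48, so y decreases.
x converges to its nearest critical value 1 (a local min of the x-part); y converges to 0. The iterate converges to (1, 0).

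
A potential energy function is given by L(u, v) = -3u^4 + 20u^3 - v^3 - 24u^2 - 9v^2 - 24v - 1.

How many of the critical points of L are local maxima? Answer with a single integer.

2

L separates as a function of u plus a function of v, so ∇L=0 decouples.
∂L/∂u = -12u(u - 4)(u - 1) = 0 at u ∈ {0, 1, 4}; ∂L/∂v = -3(v + 2)(v + 4) = 0 at v ∈ {-4, -2}.
The Hessian is diagonal: diag(L_uu, L_vv). Second derivatives: L_uu(0)=-48, L_uu(1)=36, L_uu(4)=-144; L_vv(-4)=6, L_vv(-2)=-6.
Local maxima occur where both diagonal entries negative: (0, -2), (4, -2). Count: 2.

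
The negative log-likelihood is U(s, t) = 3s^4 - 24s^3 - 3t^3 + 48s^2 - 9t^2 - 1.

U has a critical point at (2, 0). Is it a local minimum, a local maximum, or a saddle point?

The mixed partial ∂²U/∂s∂t is 0, so the Hessian at any point is diag(U_ss, U_tt) = diag(12(3s^2 - 12s + 8), -18(t + 1)).
At (2, 0): H = diag(-48, -18).
Both eigenvalues are negative, so H is negative definite: a local maximum.

local maximum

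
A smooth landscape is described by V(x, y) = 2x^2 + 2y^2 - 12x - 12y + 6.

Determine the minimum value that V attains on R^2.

V(x,y) separates as P(x) + Q(y) + 6, so its minimum is min P + min Q + 6.
P'(x) = 4x - 12 vanishes at x ∈ {3}; Q'(y) = 4y - 12 vanishes at y ∈ {3}.
Local minima of P (where P''>0): P(3)=-18. Local minima of Q: Q(3)=-18.
So the global minimum of V is P(3) + Q(3) + 6 = -18 − 18 + 6 = -30, attained at (3, 3).

-30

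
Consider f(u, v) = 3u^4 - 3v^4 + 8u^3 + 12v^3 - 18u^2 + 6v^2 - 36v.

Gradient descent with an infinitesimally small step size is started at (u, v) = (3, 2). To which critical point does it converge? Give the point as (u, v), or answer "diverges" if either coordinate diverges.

(1, 1)

f is separable, so gradient descent decouples: u follows -∂f/∂u, v follows -∂f/∂v.
∂f/∂u = 12u(u - 1)(u + 3); at u=3 this is 432, so u decreases.
∂f/∂v = -12(v - 3)(v - 1)(v + 1); at v=2 this is 36, so v decreases.
u converges to its nearest critical value 1 (a local min of the u-part); v converges to 1. The iterate converges to (1, 1).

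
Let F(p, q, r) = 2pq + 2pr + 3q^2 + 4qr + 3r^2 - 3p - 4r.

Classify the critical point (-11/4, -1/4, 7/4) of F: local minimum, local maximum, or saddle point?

The Hessian is constant: H = [[0, 2, 2], [2, 6, 4], [2, 4, 6]].
Leading principal minors: Δ₁ = 0, Δ₂ = -4, Δ₃ = -16.
The minors fit neither the all-positive nor the alternating-sign pattern, so H is indefinite: a saddle point.

saddle point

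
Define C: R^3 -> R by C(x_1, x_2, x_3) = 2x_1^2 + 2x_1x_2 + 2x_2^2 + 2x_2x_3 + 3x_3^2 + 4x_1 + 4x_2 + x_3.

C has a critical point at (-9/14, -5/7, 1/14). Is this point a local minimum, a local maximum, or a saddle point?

The Hessian is constant: H = [[4, 2, 0], [2, 4, 2], [0, 2, 6]].
Leading principal minors: Δ₁ = 4, Δ₂ = 12, Δ₃ = 56.
All leading minors are positive, so H is positive definite: a local minimum.

local minimum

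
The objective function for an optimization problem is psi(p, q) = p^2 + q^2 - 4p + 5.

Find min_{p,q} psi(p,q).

psi(p,q) separates as A(p) + B(q) + 5, so its minimum is min A + min B + 5.
A'(p) = 2p - 4 vanishes at p ∈ {2}; B'(q) = 2q vanishes at q ∈ {0}.
Local minima of A (where A''>0): A(2)=-4. Local minima of B: B(0)=0.
So the global minimum of psi is A(2) + B(0) + 5 = -4 + 0 + 5 = 1, attained at (2, 0).

1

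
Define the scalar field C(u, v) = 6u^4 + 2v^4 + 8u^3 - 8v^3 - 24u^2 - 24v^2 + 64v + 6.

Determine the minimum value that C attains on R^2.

-186

C(u,v) separates as P(u) + Q(v) + 6, so its minimum is min P + min Q + 6.
P'(u) = 24u(u - 1)(u + 2) vanishes at u ∈ {-2, 0, 1}; Q'(v) = 8(v - 4)(v - 1)(v + 2) vanishes at v ∈ {-2, 1, 4}.
Local minima of P (where P''>0): P(-2)=-64, P(1)=-10. Local minima of Q: Q(-2)=-128, Q(4)=-128.
So the global minimum of C is P(-2) + Q(-2) + 6 = -64 − 128 + 6 = -186, attained at (-2, -2).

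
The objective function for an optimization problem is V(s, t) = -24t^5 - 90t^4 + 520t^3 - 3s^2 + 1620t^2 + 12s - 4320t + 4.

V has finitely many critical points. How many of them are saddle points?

V separates as a function of s plus a function of t, so ∇V=0 decouples.
∂V/∂s = -6(s - 2) = 0 at s ∈ {2}; ∂V/∂t = -120(t - 3)(t - 1)(t + 3)(t + 4) = 0 at t ∈ {-4, -3, 1, 3}.
The Hessian is diagonal: diag(V_ss, V_tt). Second derivatives: V_ss(2)=-6; V_tt(-4)=4200, V_tt(-3)=-2880, V_tt(1)=4800, V_tt(3)=-10080.
Saddle points occur where the two diagonal entries have opposite signs: (2, -4), (2, 1). Count: 2.

2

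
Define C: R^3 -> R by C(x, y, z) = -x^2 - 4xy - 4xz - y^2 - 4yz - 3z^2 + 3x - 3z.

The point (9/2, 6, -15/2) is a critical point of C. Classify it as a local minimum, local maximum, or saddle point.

saddle point

The Hessian is constant: H = [[-2, -4, -4], [-4, -2, -4], [-4, -4, -6]].
Leading principal minors: Δ₁ = -2, Δ₂ = -12, Δ₃ = 8.
The minors fit neither the all-positive nor the alternating-sign pattern, so H is indefinite: a saddle point.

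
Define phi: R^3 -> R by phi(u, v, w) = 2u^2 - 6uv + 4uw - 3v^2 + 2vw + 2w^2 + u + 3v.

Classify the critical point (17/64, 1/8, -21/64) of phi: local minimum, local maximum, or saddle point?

The Hessian is constant: H = [[4, -6, 4], [-6, -6, 2], [4, 2, 4]].
Leading principal minors: Δ₁ = 4, Δ₂ = -60, Δ₃ = -256.
The minors fit neither the all-positive nor the alternating-sign pattern, so H is indefinite: a saddle point.

saddle point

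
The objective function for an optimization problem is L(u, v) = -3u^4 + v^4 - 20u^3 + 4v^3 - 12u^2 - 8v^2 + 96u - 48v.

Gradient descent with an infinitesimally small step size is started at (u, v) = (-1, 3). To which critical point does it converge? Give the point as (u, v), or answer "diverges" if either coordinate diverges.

(-2, 2)

L is separable, so gradient descent decouples: u follows -∂L/∂u, v follows -∂L/∂v.
∂L/∂u = -12(u - 1)(u + 2)(u + 4); at u=-1 this is 72, so u decreases.
∂L/∂v = 4(v - 2)(v + 2)(v + 3); at v=3 this is 120, so v decreases.
u converges to its nearest critical value -2 (a local min of the u-part); v converges to 2. The iterate converges to (-2, 2).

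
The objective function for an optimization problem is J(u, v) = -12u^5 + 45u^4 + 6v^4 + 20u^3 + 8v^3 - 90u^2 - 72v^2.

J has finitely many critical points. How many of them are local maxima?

J separates as a function of u plus a function of v, so ∇J=0 decouples.
∂J/∂u = -60u(u - 3)(u - 1)(u + 1) = 0 at u ∈ {-1, 0, 1, 3}; ∂J/∂v = 24v(v - 2)(v + 3) = 0 at v ∈ {-3, 0, 2}.
The Hessian is diagonal: diag(J_uu, J_vv). Second derivatives: J_uu(-1)=480, J_uu(0)=-180, J_uu(1)=240, J_uu(3)=-1440; J_vv(-3)=360, J_vv(0)=-144, J_vv(2)=240.
Local maxima occur where both diagonal entries negative: (0, 0), (3, 0). Count: 2.

2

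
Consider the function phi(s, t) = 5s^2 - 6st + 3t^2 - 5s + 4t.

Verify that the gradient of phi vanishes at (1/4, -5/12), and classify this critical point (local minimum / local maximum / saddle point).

local minimum

∇phi = (10s - 6t - 5, -6s + 6t + 4); substituting (1/4, -5/12) gives ∇phi = (0, 0), so (1/4, -5/12) is indeed a critical point.
The Hessian of phi is constant: H = [[10, -6], [-6, 6]].
det(H) = 10·6 − (-6)² = 24.
det(H) > 0 and tr(H) = 16 > 0, so H is positive definite and the point is a local minimum.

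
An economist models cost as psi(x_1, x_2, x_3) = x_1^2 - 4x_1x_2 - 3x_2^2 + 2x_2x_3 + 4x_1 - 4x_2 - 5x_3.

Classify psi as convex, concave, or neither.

psi is quadratic, so its Hessian is the constant matrix H = [[2, -4, 0], [-4, -6, 2], [0, 2, 0]].
Leading principal minors: 2, -28, -8.
Neither pattern holds ⇒ H is indefinite ⇒ neither convex nor concave.

neither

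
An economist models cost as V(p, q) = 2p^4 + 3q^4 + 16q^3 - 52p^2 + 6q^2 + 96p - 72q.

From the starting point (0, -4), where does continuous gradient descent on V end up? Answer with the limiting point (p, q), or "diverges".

(-4, -3)

V is separable, so gradient descent decouples: p follows -∂V/∂p, q follows -∂V/∂q.
∂V/∂p = 8(p - 3)(p - 1)(p + 4); at p=0 this is 96, so p decreases.
∂V/∂q = 12(q - 1)(q + 2)(q + 3); at q=-4 this is -120, so q increases.
p converges to its nearest critical value -4 (a local min of the p-part); q converges to -3. The iterate converges to (-4, -3).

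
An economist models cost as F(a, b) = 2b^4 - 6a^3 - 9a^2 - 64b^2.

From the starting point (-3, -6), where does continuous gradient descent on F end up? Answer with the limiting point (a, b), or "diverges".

(-1, -4)

F is separable, so gradient descent decouples: a follows -∂F/∂a, b follows -∂F/∂b.
∂F/∂a = -18a(a + 1); at a=-3 this is -108, so a increases.
∂F/∂b = 8b(b - 4)(b + 4); at b=-6 this is -960, so b increases.
a converges to its nearest critical value -1 (a local min of the a-part); b converges to -4. The iterate converges to (-1, -4).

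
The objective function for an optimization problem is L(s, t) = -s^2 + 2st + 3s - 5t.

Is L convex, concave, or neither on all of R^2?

neither

L is quadratic, so its Hessian is the constant matrix H = [[-2, 2], [2, 0]].
det(H) = -4, tr(H) = -2.
det(H) < 0, so H is indefinite: neither convex nor concave.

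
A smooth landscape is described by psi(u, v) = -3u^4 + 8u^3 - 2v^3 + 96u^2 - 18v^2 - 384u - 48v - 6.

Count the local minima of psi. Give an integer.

1

psi separates as a function of u plus a function of v, so ∇psi=0 decouples.
∂psi/∂u = -12(u - 4)(u - 2)(u + 4) = 0 at u ∈ {-4, 2, 4}; ∂psi/∂v = -6(v + 2)(v + 4) = 0 at v ∈ {-4, -2}.
The Hessian is diagonal: diag(psi_uu, psi_vv). Second derivatives: psi_uu(-4)=-576, psi_uu(2)=144, psi_uu(4)=-192; psi_vv(-4)=12, psi_vv(-2)=-12.
Local minima occur where both diagonal entries positive: (2, -4). Count: 1.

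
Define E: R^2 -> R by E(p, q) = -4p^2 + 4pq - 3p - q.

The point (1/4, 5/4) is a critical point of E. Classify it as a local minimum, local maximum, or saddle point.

The Hessian of E is constant: H = [[-8, 4], [4, 0]].
det(H) = (-8)·0 − 4² = -16.
Since det(H) < 0, H is indefinite and the critical point is a saddle point.

saddle point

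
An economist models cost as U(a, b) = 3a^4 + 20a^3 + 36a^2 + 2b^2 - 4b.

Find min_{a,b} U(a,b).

U(a,b) separates as P(a) + Q(b), so its minimum is min P + min Q.
P'(a) = 12a(a + 2)(a + 3) vanishes at a ∈ {-3, -2, 0}; Q'(b) = 4b - 4 vanishes at b ∈ {1}.
Local minima of P (where P''>0): P(-3)=27, P(0)=0. Local minima of Q: Q(1)=-2.
So the global minimum of U is P(0) + Q(1) = 0 − 2 = -2, attained at (0, 1).

-2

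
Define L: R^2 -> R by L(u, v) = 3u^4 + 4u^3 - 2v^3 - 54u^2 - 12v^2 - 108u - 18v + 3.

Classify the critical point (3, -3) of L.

The mixed partial ∂²L/∂u∂v is 0, so the Hessian at any point is diag(L_uu, L_vv) = diag(12(3u^2 + 2u - 9), -12(v + 2)).
At (3, -3): H = diag(288, 12).
Both eigenvalues are positive, so H is positive definite: a local minimum.

local minimum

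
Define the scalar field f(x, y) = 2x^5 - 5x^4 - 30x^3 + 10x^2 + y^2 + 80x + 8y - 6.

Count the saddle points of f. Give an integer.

f separates as a function of x plus a function of y, so ∇f=0 decouples.
∂f/∂x = 10(x - 4)(x - 1)(x + 1)(x + 2) = 0 at x ∈ {-2, -1, 1, 4}; ∂f/∂y = 2(y + 4) = 0 at y ∈ {-4}.
The Hessian is diagonal: diag(f_xx, f_yy). Second derivatives: f_xx(-2)=-180, f_xx(-1)=100, f_xx(1)=-180, f_xx(4)=900; f_yy(-4)=2.
Saddle points occur where the two diagonal entries have opposite signs: (-2, -4), (1, -4). Count: 2.

2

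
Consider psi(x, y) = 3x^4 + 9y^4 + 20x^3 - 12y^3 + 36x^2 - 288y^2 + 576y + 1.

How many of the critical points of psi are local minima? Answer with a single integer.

4

psi separates as a function of x plus a function of y, so ∇psi=0 decouples.
∂psi/∂x = 12x(x + 2)(x + 3) = 0 at x ∈ {-3, -2, 0}; ∂psi/∂y = 36(y - 4)(y - 1)(y + 4) = 0 at y ∈ {-4, 1, 4}.
The Hessian is diagonal: diag(psi_xx, psi_yy). Second derivatives: psi_xx(-3)=36, psi_xx(-2)=-24, psi_xx(0)=72; psi_yy(-4)=1440, psi_yy(1)=-540, psi_yy(4)=864.
Local minima occur where both diagonal entries positive: (-3, -4), (-3, 4), (0, -4), (0, 4). Count: 4.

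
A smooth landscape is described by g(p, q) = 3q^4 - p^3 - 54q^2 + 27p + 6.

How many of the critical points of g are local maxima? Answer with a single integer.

g separates as a function of p plus a function of q, so ∇g=0 decouples.
∂g/∂p = -3(p - 3)(p + 3) = 0 at p ∈ {-3, 3}; ∂g/∂q = 12q(q - 3)(q + 3) = 0 at q ∈ {-3, 0, 3}.
The Hessian is diagonal: diag(g_pp, g_qq). Second derivatives: g_pp(-3)=18, g_pp(3)=-18; g_qq(-3)=216, g_qq(0)=-108, g_qq(3)=216.
Local maxima occur where both diagonal entries negative: (3, 0). Count: 1.

1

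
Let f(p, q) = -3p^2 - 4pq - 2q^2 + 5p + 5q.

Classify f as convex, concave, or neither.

concave

f is quadratic, so its Hessian is the constant matrix H = [[-6, -4], [-4, -4]].
det(H) = 8, tr(H) = -10.
det(H) > 0 and tr(H) < 0, so H is negative definite everywhere: concave.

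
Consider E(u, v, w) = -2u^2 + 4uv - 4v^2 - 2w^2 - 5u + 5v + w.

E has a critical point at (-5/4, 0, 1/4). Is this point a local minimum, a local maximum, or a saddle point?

local maximum

The Hessian is constant: H = [[-4, 4, 0], [4, -8, 0], [0, 0, -4]].
Leading principal minors: Δ₁ = -4, Δ₂ = 16, Δ₃ = -64.
The minors alternate sign starting negative (−, +, −), so H is negative definite: a local maximum.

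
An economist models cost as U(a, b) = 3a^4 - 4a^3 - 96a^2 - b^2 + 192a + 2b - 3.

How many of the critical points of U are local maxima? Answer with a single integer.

U separates as a function of a plus a function of b, so ∇U=0 decouples.
∂U/∂a = 12(a - 4)(a - 1)(a + 4) = 0 at a ∈ {-4, 1, 4}; ∂U/∂b = -2(b - 1) = 0 at b ∈ {1}.
The Hessian is diagonal: diag(U_aa, U_bb). Second derivatives: U_aa(-4)=480, U_aa(1)=-180, U_aa(4)=288; U_bb(1)=-2.
Local maxima occur where both diagonal entries negative: (1, 1). Count: 1.

1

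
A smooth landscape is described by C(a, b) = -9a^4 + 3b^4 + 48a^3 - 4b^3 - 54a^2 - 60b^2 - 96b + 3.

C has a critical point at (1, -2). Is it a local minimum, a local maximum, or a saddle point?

The mixed partial ∂²C/∂a∂b is 0, so the Hessian at any point is diag(C_aa, C_bb) = diag(36(-3a^2 + 8a - 3), 12(3b^2 - 2b - 10)).
At (1, -2): H = diag(72, 72).
Both eigenvalues are positive, so H is positive definite: a local minimum.

local minimum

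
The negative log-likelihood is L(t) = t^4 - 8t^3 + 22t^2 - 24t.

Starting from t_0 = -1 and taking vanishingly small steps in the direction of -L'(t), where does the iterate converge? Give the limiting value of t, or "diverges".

L'(t) = 4(t - 3)(t - 2)(t - 1), so L'(-1) = -96.
Gradient descent moves in the -L' direction, i.e. t is increasing.
The nearest critical point in that direction is t = 1, where L'' = 8 > 0 (a local minimum). The iterate converges there.

1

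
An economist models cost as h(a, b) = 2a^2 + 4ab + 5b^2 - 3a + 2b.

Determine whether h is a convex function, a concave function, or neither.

h is quadratic, so its Hessian is the constant matrix H = [[4, 4], [4, 10]].
det(H) = 24, tr(H) = 14.
det(H) > 0 and tr(H) > 0, so H is positive definite everywhere: convex.

convex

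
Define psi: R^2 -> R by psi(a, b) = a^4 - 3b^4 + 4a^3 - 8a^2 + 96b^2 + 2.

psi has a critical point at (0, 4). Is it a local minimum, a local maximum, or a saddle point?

local maximum

The mixed partial ∂²psi/∂a∂b is 0, so the Hessian at any point is diag(psi_aa, psi_bb) = diag(4(3a^2 + 6a - 4), 12(-3b^2 + 16)).
At (0, 4): H = diag(-16, -384).
Both eigenvalues are negative, so H is negative definite: a local maximum.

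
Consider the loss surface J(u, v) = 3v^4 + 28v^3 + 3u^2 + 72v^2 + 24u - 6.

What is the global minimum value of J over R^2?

-54

J(u,v) separates as P(u) + Q(v) − 6, so its minimum is min P + min Q − 6.
P'(u) = 6u + 24 vanishes at u ∈ {-4}; Q'(v) = 12v(v + 3)(v + 4) vanishes at v ∈ {-4, -3, 0}.
Local minima of P (where P''>0): P(-4)=-48. Local minima of Q: Q(-4)=128, Q(0)=0.
So the global minimum of J is P(-4) + Q(0) − 6 = -48 + 0 − 6 = -54, attained at (-4, 0).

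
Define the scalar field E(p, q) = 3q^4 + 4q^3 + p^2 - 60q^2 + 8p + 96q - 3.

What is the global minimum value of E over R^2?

-851

E(p,q) separates as A(p) + B(q) − 3, so its minimum is min A + min B − 3.
A'(p) = 2p + 8 vanishes at p ∈ {-4}; B'(q) = 12(q - 2)(q - 1)(q + 4) vanishes at q ∈ {-4, 1, 2}.
Local minima of A (where A''>0): A(-4)=-16. Local minima of B: B(-4)=-832, B(2)=32.
So the global minimum of E is A(-4) + B(-4) − 3 = -16 − 832 − 3 = -851, attained at (-4, -4).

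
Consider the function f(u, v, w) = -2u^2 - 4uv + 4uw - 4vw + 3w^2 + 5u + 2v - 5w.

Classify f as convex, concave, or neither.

f is quadratic, so its Hessian is the constant matrix H = [[-4, -4, 4], [-4, 0, -4], [4, -4, 6]].
Leading principal minors: -4, -16, 96.
Neither pattern holds ⇒ H is indefinite ⇒ neither convex nor concave.

neither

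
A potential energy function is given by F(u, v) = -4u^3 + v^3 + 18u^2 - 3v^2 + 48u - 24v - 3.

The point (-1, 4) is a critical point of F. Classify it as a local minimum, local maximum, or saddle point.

local minimum

The mixed partial ∂²F/∂u∂v is 0, so the Hessian at any point is diag(F_uu, F_vv) = diag(12(-2u + 3), 6(v - 1)).
At (-1, 4): H = diag(60, 18).
Both eigenvalues are positive, so H is positive definite: a local minimum.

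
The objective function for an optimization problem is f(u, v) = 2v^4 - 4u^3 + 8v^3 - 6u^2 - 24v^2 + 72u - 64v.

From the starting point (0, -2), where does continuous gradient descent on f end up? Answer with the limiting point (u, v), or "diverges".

f is separable, so gradient descent decouples: u follows -∂f/∂u, v follows -∂f/∂v.
∂f/∂u = -12(u - 2)(u + 3); at u=0 this is 72, so u decreases.
∂f/∂v = 8(v - 2)(v + 1)(v + 4); at v=-2 this is 64, so v decreases.
u converges to its nearest critical value -3 (a local min of the u-part); v converges to -4. The iterate converges to (-3, -4).

(-3, -4)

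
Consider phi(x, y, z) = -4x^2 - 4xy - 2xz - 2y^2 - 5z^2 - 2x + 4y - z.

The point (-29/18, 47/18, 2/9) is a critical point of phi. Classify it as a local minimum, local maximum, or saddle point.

local maximum

The Hessian is constant: H = [[-8, -4, -2], [-4, -4, 0], [-2, 0, -10]].
Leading principal minors: Δ₁ = -8, Δ₂ = 16, Δ₃ = -144.
The minors alternate sign starting negative (−, +, −), so H is negative definite: a local maximum.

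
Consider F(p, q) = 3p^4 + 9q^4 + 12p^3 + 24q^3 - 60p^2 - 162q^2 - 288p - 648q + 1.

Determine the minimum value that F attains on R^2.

-2861

F(p,q) separates as A(p) + B(q) + 1, so its minimum is min A + min B + 1.
A'(p) = 12(p - 3)(p + 2)(p + 4) vanishes at p ∈ {-4, -2, 3}; B'(q) = 36(q - 3)(q + 2)(q + 3) vanishes at q ∈ {-3, -2, 3}.
Local minima of A (where A''>0): A(-4)=192, A(3)=-837. Local minima of B: B(-3)=567, B(3)=-2025.
So the global minimum of F is A(3) + B(3) + 1 = -837 − 2025 + 1 = -2861, attained at (3, 3).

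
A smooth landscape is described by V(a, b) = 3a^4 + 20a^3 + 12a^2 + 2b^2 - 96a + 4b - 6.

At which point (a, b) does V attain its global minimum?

V(a,b) separates as P(a) + Q(b) − 6, so its minimum is min P + min Q − 6.
P'(a) = 12(a - 1)(a + 2)(a + 4) vanishes at a ∈ {-4, -2, 1}; Q'(b) = 4b + 4 vanishes at b ∈ {-1}.
Local minima of P (where P''>0): P(-4)=64, P(1)=-61. Local minima of Q: Q(-1)=-2.
So the global minimum of V is P(1) + Q(-1) − 6 = -61 − 2 − 6 = -69, attained at (1, -1).

(1, -1)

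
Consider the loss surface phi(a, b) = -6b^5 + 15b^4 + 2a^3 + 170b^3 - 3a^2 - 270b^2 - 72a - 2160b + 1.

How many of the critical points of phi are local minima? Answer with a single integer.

phi separates as a function of a plus a function of b, so ∇phi=0 decouples.
∂phi/∂a = 6(a - 4)(a + 3) = 0 at a ∈ {-3, 4}; ∂phi/∂b = -30(b - 4)(b - 3)(b + 2)(b + 3) = 0 at b ∈ {-3, -2, 3, 4}.
The Hessian is diagonal: diag(phi_aa, phi_bb). Second derivatives: phi_aa(-3)=-42, phi_aa(4)=42; phi_bb(-3)=1260, phi_bb(-2)=-900, phi_bb(3)=900, phi_bb(4)=-1260.
Local minima occur where both diagonal entries positive: (4, -3), (4, 3). Count: 2.

2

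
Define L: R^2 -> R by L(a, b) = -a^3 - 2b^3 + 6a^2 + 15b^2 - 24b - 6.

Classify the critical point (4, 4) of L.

The mixed partial ∂²L/∂a∂b is 0, so the Hessian at any point is diag(L_aa, L_bb) = diag(6(-a + 2), 6(-2b + 5)).
At (4, 4): H = diag(-12, -18).
Both eigenvalues are negative, so H is negative definite: a local maximum.

local maximum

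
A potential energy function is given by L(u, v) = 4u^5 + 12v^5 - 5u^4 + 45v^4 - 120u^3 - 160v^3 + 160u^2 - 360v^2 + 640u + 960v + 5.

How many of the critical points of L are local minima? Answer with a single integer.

4

L separates as a function of u plus a function of v, so ∇L=0 decouples.
∂L/∂u = 20(u - 4)(u - 2)(u + 1)(u + 4) = 0 at u ∈ {-4, -1, 2, 4}; ∂L/∂v = 60(v - 2)(v - 1)(v + 2)(v + 4) = 0 at v ∈ {-4, -2, 1, 2}.
The Hessian is diagonal: diag(L_uu, L_vv). Second derivatives: L_uu(-4)=-2880, L_uu(-1)=900, L_uu(2)=-720, L_uu(4)=1600; L_vv(-4)=-3600, L_vv(-2)=1440, L_vv(1)=-900, L_vv(2)=1440.
Local minima occur where both diagonal entries positive: (-1, -2), (-1, 2), (4, -2), (4, 2). Count: 4.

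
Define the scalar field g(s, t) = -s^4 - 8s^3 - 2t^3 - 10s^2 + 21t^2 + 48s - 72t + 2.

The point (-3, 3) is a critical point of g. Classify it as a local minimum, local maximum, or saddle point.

local minimum

The mixed partial ∂²g/∂s∂t is 0, so the Hessian at any point is diag(g_ss, g_tt) = diag(-4(3s^2 + 12s + 5), 6(-2t + 7)).
At (-3, 3): H = diag(16, 6).
Both eigenvalues are positive, so H is positive definite: a local minimum.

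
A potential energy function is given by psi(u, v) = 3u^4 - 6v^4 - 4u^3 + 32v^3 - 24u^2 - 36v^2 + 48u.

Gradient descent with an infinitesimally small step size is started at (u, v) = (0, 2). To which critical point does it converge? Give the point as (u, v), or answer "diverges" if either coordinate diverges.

(-2, 1)

psi is separable, so gradient descent decouples: u follows -∂psi/∂u, v follows -∂psi/∂v.
∂psi/∂u = 12(u - 2)(u - 1)(u + 2); at u=0 this is 48, so u decreases.
∂psi/∂v = -24v(v - 3)(v - 1); at v=2 this is 48, so v decreases.
u converges to its nearest critical value -2 (a local min of the u-part); v converges to 1. The iterate converges to (-2, 1).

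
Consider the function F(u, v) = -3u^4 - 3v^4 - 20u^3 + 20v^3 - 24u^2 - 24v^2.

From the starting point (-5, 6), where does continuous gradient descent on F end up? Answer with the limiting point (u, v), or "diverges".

diverges

F is separable, so gradient descent decouples: u follows -∂F/∂u, v follows -∂F/∂v.
∂F/∂u = -12u(u + 1)(u + 4); at u=-5 this is 240, so u decreases.
∂F/∂v = -12v(v - 4)(v - 1); at v=6 this is -720, so v increases.
The u-coordinate has no critical point in that direction and runs off to infinity.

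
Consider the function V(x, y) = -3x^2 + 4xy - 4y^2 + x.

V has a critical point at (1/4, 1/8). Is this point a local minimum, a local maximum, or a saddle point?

local maximum

The Hessian of V is constant: H = [[-6, 4], [4, -8]].
det(H) = (-6)·(-8) − 4² = 32.
det(H) > 0 and tr(H) = -14 < 0, so H is negative definite and the point is a local maximum.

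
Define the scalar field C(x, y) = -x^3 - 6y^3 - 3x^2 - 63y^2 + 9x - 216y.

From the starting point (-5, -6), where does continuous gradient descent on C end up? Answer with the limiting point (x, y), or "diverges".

(-3, -4)

C is separable, so gradient descent decouples: x follows -∂C/∂x, y follows -∂C/∂y.
∂C/∂x = -3(x - 1)(x + 3); at x=-5 this is -36, so x increases.
∂C/∂y = -18(y + 3)(y + 4); at y=-6 this is -108, so y increases.
x converges to its nearest critical value -3 (a local min of the x-part); y converges to -4. The iterate converges to (-3, -4).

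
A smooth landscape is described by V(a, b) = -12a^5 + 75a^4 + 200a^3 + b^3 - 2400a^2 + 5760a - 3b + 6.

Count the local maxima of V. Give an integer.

2

V separates as a function of a plus a function of b, so ∇V=0 decouples.
∂V/∂a = -60(a - 4)(a - 3)(a - 2)(a + 4) = 0 at a ∈ {-4, 2, 3, 4}; ∂V/∂b = 3(b - 1)(b + 1) = 0 at b ∈ {-1, 1}.
The Hessian is diagonal: diag(V_aa, V_bb). Second derivatives: V_aa(-4)=20160, V_aa(2)=-720, V_aa(3)=420, V_aa(4)=-960; V_bb(-1)=-6, V_bb(1)=6.
Local maxima occur where both diagonal entries negative: (2, -1), (4, -1). Count: 2.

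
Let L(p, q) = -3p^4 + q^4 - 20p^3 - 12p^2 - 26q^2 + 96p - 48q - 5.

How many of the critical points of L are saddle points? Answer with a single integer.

L separates as a function of p plus a function of q, so ∇L=0 decouples.
∂L/∂p = -12(p - 1)(p + 2)(p + 4) = 0 at p ∈ {-4, -2, 1}; ∂L/∂q = 4(q - 4)(q + 1)(q + 3) = 0 at q ∈ {-3, -1, 4}.
The Hessian is diagonal: diag(L_pp, L_qq). Second derivatives: L_pp(-4)=-120, L_pp(-2)=72, L_pp(1)=-180; L_qq(-3)=56, L_qq(-1)=-40, L_qq(4)=140.
Saddle points occur where the two diagonal entries have opposite signs: (-4, -3), (-4, 4), (-2, -1), (1, -3), (1, 4). Count: 5.

5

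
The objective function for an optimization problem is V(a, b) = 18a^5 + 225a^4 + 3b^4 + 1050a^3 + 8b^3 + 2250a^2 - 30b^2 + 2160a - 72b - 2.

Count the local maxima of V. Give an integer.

V separates as a function of a plus a function of b, so ∇V=0 decouples.
∂V/∂a = 90(a + 1)(a + 2)(a + 3)(a + 4) = 0 at a ∈ {-4, -3, -2, -1}; ∂V/∂b = 12(b - 2)(b + 1)(b + 3) = 0 at b ∈ {-3, -1, 2}.
The Hessian is diagonal: diag(V_aa, V_bb). Second derivatives: V_aa(-4)=-540, V_aa(-3)=180, V_aa(-2)=-180, V_aa(-1)=540; V_bb(-3)=120, V_bb(-1)=-72, V_bb(2)=180.
Local maxima occur where both diagonal entries negative: (-4, -1), (-2, -1). Count: 2.

2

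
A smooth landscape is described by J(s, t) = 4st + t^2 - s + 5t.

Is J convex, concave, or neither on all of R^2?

neither

J is quadratic, so its Hessian is the constant matrix H = [[0, 4], [4, 2]].
det(H) = -16, tr(H) = 2.
det(H) < 0, so H is indefinite: neither convex nor concave.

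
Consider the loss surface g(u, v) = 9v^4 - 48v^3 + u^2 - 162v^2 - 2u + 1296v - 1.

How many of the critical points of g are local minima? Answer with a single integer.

2

g separates as a function of u plus a function of v, so ∇g=0 decouples.
∂g/∂u = 2(u - 1) = 0 at u ∈ {1}; ∂g/∂v = 36(v - 4)(v - 3)(v + 3) = 0 at v ∈ {-3, 3, 4}.
The Hessian is diagonal: diag(g_uu, g_vv). Second derivatives: g_uu(1)=2; g_vv(-3)=1512, g_vv(3)=-216, g_vv(4)=252.
Local minima occur where both diagonal entries positive: (1, -3), (1, 4). Count: 2.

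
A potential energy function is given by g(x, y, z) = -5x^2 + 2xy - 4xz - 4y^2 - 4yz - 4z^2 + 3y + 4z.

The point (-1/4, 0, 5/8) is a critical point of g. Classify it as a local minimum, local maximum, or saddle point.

local maximum

The Hessian is constant: H = [[-10, 2, -4], [2, -8, -4], [-4, -4, -8]].
Leading principal minors: Δ₁ = -10, Δ₂ = 76, Δ₃ = -256.
The minors alternate sign starting negative (−, +, −), so H is negative definite: a local maximum.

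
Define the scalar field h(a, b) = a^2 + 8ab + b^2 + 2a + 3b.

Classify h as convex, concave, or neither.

h is quadratic, so its Hessian is the constant matrix H = [[2, 8], [8, 2]].
det(H) = -60, tr(H) = 4.
det(H) < 0, so H is indefinite: neither convex nor concave.

neither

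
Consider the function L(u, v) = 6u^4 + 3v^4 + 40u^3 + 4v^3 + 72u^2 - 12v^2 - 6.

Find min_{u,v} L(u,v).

-38

L(u,v) separates as P(u) + Q(v) − 6, so its minimum is min P + min Q − 6.
P'(u) = 24u(u + 2)(u + 3) vanishes at u ∈ {-3, -2, 0}; Q'(v) = 12v(v - 1)(v + 2) vanishes at v ∈ {-2, 0, 1}.
Local minima of P (where P''>0): P(-3)=54, P(0)=0. Local minima of Q: Q(-2)=-32, Q(1)=-5.
So the global minimum of L is P(0) + Q(-2) − 6 = 0 − 32 − 6 = -38, attained at (0, -2).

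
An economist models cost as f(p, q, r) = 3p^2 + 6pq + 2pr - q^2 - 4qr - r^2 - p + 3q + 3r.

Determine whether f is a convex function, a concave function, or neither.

f is quadratic, so its Hessian is the constant matrix H = [[6, 6, 2], [6, -2, -4], [2, -4, -2]].
Leading principal minors: 6, -48, -88.
Neither pattern holds ⇒ H is indefinite ⇒ neither convex nor concave.

neither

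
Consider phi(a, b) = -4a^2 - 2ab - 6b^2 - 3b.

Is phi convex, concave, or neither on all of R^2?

phi is quadratic, so its Hessian is the constant matrix H = [[-8, -2], [-2, -12]].
det(H) = 92, tr(H) = -20.
det(H) > 0 and tr(H) < 0, so H is negative definite everywhere: concave.

concave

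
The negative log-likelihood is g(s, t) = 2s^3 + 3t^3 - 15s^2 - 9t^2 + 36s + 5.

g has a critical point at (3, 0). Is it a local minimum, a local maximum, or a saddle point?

saddle point

The mixed partial ∂²g/∂s∂t is 0, so the Hessian at any point is diag(g_ss, g_tt) = diag(6(2s - 5), 18(t - 1)).
At (3, 0): H = diag(6, -18).
The eigenvalues have opposite signs, so H is indefinite: a saddle point.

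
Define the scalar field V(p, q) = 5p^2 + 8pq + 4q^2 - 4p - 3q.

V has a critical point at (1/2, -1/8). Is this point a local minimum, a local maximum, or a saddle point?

The Hessian of V is constant: H = [[10, 8], [8, 8]].
det(H) = 10·8 − 8² = 16.
det(H) > 0 and tr(H) = 18 > 0, so H is positive definite and the point is a local minimum.

local minimum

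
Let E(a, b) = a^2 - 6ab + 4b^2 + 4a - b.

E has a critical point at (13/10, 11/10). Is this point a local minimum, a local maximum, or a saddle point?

saddle point

The Hessian of E is constant: H = [[2, -6], [-6, 8]].
det(H) = 2·8 − (-6)² = -20.
Since det(H) < 0, H is indefinite and the critical point is a saddle point.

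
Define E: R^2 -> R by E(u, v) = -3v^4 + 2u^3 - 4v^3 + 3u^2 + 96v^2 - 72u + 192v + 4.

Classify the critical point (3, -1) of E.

The mixed partial ∂²E/∂u∂v is 0, so the Hessian at any point is diag(E_uu, E_vv) = diag(6(2u + 1), 12(-3v^2 - 2v + 16)).
At (3, -1): H = diag(42, 180).
Both eigenvalues are positive, so H is positive definite: a local minimum.

local minimum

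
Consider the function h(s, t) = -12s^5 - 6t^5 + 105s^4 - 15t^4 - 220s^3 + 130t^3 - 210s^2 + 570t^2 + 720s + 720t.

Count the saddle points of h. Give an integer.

h separates as a function of s plus a function of t, so ∇h=0 decouples.
∂h/∂s = -60(s - 4)(s - 3)(s - 1)(s + 1) = 0 at s ∈ {-1, 1, 3, 4}; ∂h/∂t = -30(t - 4)(t + 1)(t + 2)(t + 3) = 0 at t ∈ {-3, -2, -1, 4}.
The Hessian is diagonal: diag(h_ss, h_tt). Second derivatives: h_ss(-1)=2400, h_ss(1)=-720, h_ss(3)=480, h_ss(4)=-900; h_tt(-3)=420, h_tt(-2)=-180, h_tt(-1)=300, h_tt(4)=-6300.
Saddle points occur where the two diagonal entries have opposite signs: (-1, -2), (-1, 4), (1, -3), (1, -1), (3, -2), (3, 4), (4, -3), (4, -1). Count: 8.

8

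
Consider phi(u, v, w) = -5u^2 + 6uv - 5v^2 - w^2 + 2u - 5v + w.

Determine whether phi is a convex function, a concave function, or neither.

concave

phi is quadratic, so its Hessian is the constant matrix H = [[-10, 6, 0], [6, -10, 0], [0, 0, -2]].
Leading principal minors: -10, 64, -128.
Signs alternate −, +, − ⇒ H ≺ 0 ⇒ concave.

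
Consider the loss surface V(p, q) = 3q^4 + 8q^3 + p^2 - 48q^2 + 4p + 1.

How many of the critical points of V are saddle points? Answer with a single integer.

V separates as a function of p plus a function of q, so ∇V=0 decouples.
∂V/∂p = 2(p + 2) = 0 at p ∈ {-2}; ∂V/∂q = 12q(q - 2)(q + 4) = 0 at q ∈ {-4, 0, 2}.
The Hessian is diagonal: diag(V_pp, V_qq). Second derivatives: V_pp(-2)=2; V_qq(-4)=288, V_qq(0)=-96, V_qq(2)=144.
Saddle points occur where the two diagonal entries have opposite signs: (-2, 0). Count: 1.

1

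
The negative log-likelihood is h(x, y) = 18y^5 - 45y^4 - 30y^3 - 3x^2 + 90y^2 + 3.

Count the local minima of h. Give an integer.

0

h separates as a function of x plus a function of y, so ∇h=0 decouples.
∂h/∂x = -6x = 0 at x ∈ {0}; ∂h/∂y = 90y(y - 2)(y - 1)(y + 1) = 0 at y ∈ {-1, 0, 1, 2}.
The Hessian is diagonal: diag(h_xx, h_yy). Second derivatives: h_xx(0)=-6; h_yy(-1)=-540, h_yy(0)=180, h_yy(1)=-180, h_yy(2)=540.
Local minima occur where both diagonal entries positive: none. Count: 0.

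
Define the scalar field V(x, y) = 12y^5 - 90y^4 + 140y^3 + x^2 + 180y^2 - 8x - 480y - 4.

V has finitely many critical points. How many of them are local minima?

2

V separates as a function of x plus a function of y, so ∇V=0 decouples.
∂V/∂x = 2(x - 4) = 0 at x ∈ {4}; ∂V/∂y = 60(y - 4)(y - 2)(y - 1)(y + 1) = 0 at y ∈ {-1, 1, 2, 4}.
The Hessian is diagonal: diag(V_xx, V_yy). Second derivatives: V_xx(4)=2; V_yy(-1)=-1800, V_yy(1)=360, V_yy(2)=-360, V_yy(4)=1800.
Local minima occur where both diagonal entries positive: (4, 1), (4, 4). Count: 2.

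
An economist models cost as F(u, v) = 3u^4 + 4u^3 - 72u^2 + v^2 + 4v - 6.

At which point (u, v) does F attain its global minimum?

F(u,v) separates as P(u) + Q(v) − 6, so its minimum is min P + min Q − 6.
P'(u) = 12u(u - 3)(u + 4) vanishes at u ∈ {-4, 0, 3}; Q'(v) = 2v + 4 vanishes at v ∈ {-2}.
Local minima of P (where P''>0): P(-4)=-640, P(3)=-297. Local minima of Q: Q(-2)=-4.
So the global minimum of F is P(-4) + Q(-2) − 6 = -640 − 4 − 6 = -650, attained at (-4, -2).

(-4, -2)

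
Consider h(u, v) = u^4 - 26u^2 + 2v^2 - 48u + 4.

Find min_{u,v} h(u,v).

-348

h(u,v) separates as P(u) + Q(v) + 4, so its minimum is min P + min Q + 4.
P'(u) = 4(u - 4)(u + 1)(u + 3) vanishes at u ∈ {-3, -1, 4}; Q'(v) = 4v vanishes at v ∈ {0}.
Local minima of P (where P''>0): P(-3)=-9, P(4)=-352. Local minima of Q: Q(0)=0.
So the global minimum of h is P(4) + Q(0) + 4 = -352 + 0 + 4 = -348, attained at (4, 0).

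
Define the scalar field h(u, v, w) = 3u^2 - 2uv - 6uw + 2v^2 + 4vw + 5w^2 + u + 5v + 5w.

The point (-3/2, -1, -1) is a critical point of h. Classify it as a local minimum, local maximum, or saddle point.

local minimum

The Hessian is constant: H = [[6, -2, -6], [-2, 4, 4], [-6, 4, 10]].
Leading principal minors: Δ₁ = 6, Δ₂ = 20, Δ₃ = 56.
All leading minors are positive, so H is positive definite: a local minimum.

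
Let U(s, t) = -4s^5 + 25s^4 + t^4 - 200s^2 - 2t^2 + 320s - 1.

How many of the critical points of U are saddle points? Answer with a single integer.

U separates as a function of s plus a function of t, so ∇U=0 decouples.
∂U/∂s = -20(s - 4)(s - 2)(s - 1)(s + 2) = 0 at s ∈ {-2, 1, 2, 4}; ∂U/∂t = 4t(t - 1)(t + 1) = 0 at t ∈ {-1, 0, 1}.
The Hessian is diagonal: diag(U_ss, U_tt). Second derivatives: U_ss(-2)=1440, U_ss(1)=-180, U_ss(2)=160, U_ss(4)=-720; U_tt(-1)=8, U_tt(0)=-4, U_tt(1)=8.
Saddle points occur where the two diagonal entries have opposite signs: (-2, 0), (1, -1), (1, 1), (2, 0), (4, -1), (4, 1). Count: 6.

6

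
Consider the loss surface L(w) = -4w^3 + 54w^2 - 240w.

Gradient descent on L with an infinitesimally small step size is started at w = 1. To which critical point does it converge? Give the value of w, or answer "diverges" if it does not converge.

L'(w) = -12(w - 5)(w - 4), so L'(1) = -144.
Gradient descent moves in the -L' direction, i.e. w is increasing.
The nearest critical point in that direction is w = 4, where L'' = 12 > 0 (a local minimum). The iterate converges there.

4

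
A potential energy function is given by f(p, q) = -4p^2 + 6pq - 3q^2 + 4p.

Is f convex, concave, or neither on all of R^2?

concave

f is quadratic, so its Hessian is the constant matrix H = [[-8, 6], [6, -6]].
det(H) = 12, tr(H) = -14.
det(H) > 0 and tr(H) < 0, so H is negative definite everywhere: concave.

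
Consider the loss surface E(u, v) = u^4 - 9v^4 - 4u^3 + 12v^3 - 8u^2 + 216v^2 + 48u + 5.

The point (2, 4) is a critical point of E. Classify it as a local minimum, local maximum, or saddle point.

The mixed partial ∂²E/∂u∂v is 0, so the Hessian at any point is diag(E_uu, E_vv) = diag(4(3u^2 - 6u - 4), 36(-3v^2 + 2v + 12)).
At (2, 4): H = diag(-16, -1008).
Both eigenvalues are negative, so H is negative definite: a local maximum.

local maximum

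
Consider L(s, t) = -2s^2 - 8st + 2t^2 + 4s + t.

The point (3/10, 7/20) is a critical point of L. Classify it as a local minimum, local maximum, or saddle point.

The Hessian of L is constant: H = [[-4, -8], [-8, 4]].
det(H) = (-4)·4 − (-8)² = -80.
Since det(H) < 0, H is indefinite and the critical point is a saddle point.

saddle point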